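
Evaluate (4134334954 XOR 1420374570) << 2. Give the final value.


Step 1: 4134334954 ^ 1420374570 = 2730869696
Step 2: 2730869696 << 2 = 10923478784

10923478784


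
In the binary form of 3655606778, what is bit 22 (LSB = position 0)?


0b11011001111001000010000111111010, position 22 = 1

1


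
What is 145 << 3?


0b10010001 << 3 = 0b10010001000 = 1160

1160


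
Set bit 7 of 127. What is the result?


127 | (1 << 7) = 127 | 128 = 255

255


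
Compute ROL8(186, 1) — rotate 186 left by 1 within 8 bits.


Rotate 0b10111010 left by 1 (8-bit) = 0b1110101 = 117

117


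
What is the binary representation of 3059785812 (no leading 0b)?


3059785812 = 10110110011000001010000001010100 in binary

10110110011000001010000001010100


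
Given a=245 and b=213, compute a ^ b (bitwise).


245 ^ 213 = 32

32


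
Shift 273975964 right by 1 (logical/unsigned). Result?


0b10000010101001000101010011100 >> 1 = 0b1000001010100100010101001110 = 136987982

136987982


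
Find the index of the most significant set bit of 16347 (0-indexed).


0b11111111011011. Highest set bit at position 13

13


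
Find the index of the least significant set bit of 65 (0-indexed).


0b1000001. Lowest set bit at position 0

0


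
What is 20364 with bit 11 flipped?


20364 ^ (1 << 11) = 20364 ^ 2048 = 18316

18316


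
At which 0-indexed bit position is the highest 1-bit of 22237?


0b101011011011101. Highest set bit at position 14

14


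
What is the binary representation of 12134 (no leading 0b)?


12134 = 10111101100110 in binary

10111101100110


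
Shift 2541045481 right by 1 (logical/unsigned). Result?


0b10010111011101010100011011101001 >> 1 = 0b1001011101110101010001101110100 = 1270522740

1270522740


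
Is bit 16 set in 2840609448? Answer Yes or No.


0b10101001010100000100001010101000, bit 16 = 0. No

No


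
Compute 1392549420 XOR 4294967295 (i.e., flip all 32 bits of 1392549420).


1392549420 ^ 4294967295 = 2902417875

2902417875


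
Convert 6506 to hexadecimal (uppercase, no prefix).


6506 = 196A hex

196A


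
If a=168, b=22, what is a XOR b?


168 ^ 22 = 190

190


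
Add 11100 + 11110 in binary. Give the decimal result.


11100 + 11110 = 111010 = 58

58


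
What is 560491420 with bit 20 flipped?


560491420 ^ (1 << 20) = 560491420 ^ 1048576 = 561539996

561539996


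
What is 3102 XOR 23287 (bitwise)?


0b110000011110 ^ 0b101101011110111 = 0b101011011101001 = 22249

22249


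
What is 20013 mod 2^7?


20013 & 127 = 45

45


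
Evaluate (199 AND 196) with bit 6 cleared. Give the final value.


Step 1: 199 & 196 = 196
Step 2: 196 & ~(1 << 6) = 132

132


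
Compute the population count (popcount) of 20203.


0b100111011101011 has 10 set bits

10


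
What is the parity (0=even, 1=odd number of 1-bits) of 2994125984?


0b10110010011101101011110010100000 has 16 ones => parity 0

0


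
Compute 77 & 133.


0b1001101 & 0b10000101 = 0b101 = 5

5


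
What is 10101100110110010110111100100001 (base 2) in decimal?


10101100110110010110111100100001 in decimal = 2899930913

2899930913


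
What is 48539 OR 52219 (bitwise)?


0b1011110110011011 | 0b1100101111111011 = 0b1111111111111011 = 65531

65531


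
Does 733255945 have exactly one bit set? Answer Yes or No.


0b101011101101001001100100001001. Multiple bits set => No

No


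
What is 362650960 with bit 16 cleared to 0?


362650960 & ~(1 << 16) = 362585424

362585424


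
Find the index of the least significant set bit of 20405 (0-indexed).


0b100111110110101. Lowest set bit at position 0

0


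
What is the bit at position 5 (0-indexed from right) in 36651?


0b1000111100101011, position 5 = 1

1


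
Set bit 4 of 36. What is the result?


36 | (1 << 4) = 36 | 16 = 52

52


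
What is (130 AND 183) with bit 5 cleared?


Step 1: 130 & 183 = 130
Step 2: 130 & ~(1 << 5) = 130

130


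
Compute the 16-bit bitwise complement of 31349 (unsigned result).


~0b111101001110101 = 0b1000010110001010 = 34186 (16-bit unsigned)

34186


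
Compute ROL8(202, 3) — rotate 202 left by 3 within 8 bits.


Rotate 0b11001010 left by 3 (8-bit) = 0b1010110 = 86

86


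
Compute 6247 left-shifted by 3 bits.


0b1100001100111 << 3 = 0b1100001100111000 = 49976

49976


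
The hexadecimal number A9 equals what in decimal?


A9 hex = 169 decimal

169


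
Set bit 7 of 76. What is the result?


76 | (1 << 7) = 76 | 128 = 204

204


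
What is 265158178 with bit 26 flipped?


265158178 ^ (1 << 26) = 265158178 ^ 67108864 = 198049314

198049314


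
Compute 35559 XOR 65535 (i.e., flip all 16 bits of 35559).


35559 ^ 65535 = 29976

29976


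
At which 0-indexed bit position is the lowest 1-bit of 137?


0b10001001. Lowest set bit at position 0

0


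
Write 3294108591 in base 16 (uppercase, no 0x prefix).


3294108591 = C4581BAF hex

C4581BAF


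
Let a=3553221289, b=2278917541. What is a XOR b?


3553221289 ^ 2278917541 = 1411145484

1411145484


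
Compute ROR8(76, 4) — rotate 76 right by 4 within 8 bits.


Rotate 0b1001100 right by 4 (8-bit) = 0b11000100 = 196

196


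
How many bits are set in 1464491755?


0b1010111010010100101111011101011 has 19 set bits

19


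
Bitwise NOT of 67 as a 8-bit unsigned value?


~0b1000011 = 0b10111100 = 188 (8-bit unsigned)

188


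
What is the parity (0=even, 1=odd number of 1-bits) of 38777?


0b1001011101111001 has 10 ones => parity 0

0


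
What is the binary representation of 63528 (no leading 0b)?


63528 = 1111100000101000 in binary

1111100000101000


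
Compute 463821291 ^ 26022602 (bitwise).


0b11011101001010101100111101011 ^ 0b1100011010001001011001010 = 0b11010001010000100101100100001 = 438848289

438848289


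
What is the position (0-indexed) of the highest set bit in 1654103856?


0b1100010100101111001111100110000. Highest set bit at position 30

30


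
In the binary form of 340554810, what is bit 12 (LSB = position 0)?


0b10100010011000111010000111010, position 12 = 1

1


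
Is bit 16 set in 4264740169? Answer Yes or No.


0b11111110001100101100010101001001, bit 16 = 0. No

No


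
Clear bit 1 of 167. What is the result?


167 & ~(1 << 1) = 165

165


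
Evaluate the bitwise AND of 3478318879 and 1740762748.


0b11001111010100101110111100011111 & 0b1100111110000011110111001111100 = 0b1000111010000001110111000011100 = 1195437596

1195437596


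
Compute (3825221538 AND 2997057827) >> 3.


Step 1: 3825221538 & 2997057827 = 2684369186
Step 2: 2684369186 >> 3 = 335546148

335546148


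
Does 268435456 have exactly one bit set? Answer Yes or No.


0b10000000000000000000000000000. Only one bit set => Yes

Yes


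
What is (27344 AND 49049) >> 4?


Step 1: 27344 & 49049 = 10896
Step 2: 10896 >> 4 = 681

681


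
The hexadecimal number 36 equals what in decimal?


36 hex = 54 decimal

54


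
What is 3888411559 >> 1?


0b11100111110001000111001110100111 >> 1 = 0b1110011111000100011100111010011 = 1944205779

1944205779


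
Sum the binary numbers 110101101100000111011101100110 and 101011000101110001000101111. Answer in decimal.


110101101100000111011101100110 + 101011000101110001000101111 = 111011000100110101100110010101 = 991123861

991123861


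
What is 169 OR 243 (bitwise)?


0b10101001 | 0b11110011 = 0b11111011 = 251

251


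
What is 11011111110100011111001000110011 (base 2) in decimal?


11011111110100011111001000110011 in decimal = 3755078195

3755078195


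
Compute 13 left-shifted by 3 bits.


0b1101 << 3 = 0b1101000 = 104

104


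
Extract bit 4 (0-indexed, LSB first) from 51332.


0b1100100010000100, position 4 = 0

0


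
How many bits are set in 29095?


0b111000110100111 has 9 set bits

9


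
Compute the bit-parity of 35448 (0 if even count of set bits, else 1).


0b1000101001111000 has 7 ones => parity 1

1


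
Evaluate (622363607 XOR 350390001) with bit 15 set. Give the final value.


Step 1: 622363607 ^ 350390001 = 838468902
Step 2: 838468902 | (1 << 15) = 838468902 | 32768 = 838501670

838501670


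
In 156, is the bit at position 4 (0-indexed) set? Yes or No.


0b10011100, bit 4 = 1. Yes

Yes


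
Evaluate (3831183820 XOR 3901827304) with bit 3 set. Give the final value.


Step 1: 3831183820 ^ 3901827304 = 214569252
Step 2: 214569252 | (1 << 3) = 214569252 | 8 = 214569260

214569260


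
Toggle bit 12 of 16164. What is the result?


16164 ^ (1 << 12) = 16164 ^ 4096 = 12068

12068


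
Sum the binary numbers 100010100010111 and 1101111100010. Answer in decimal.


100010100010111 + 1101111100010 = 110000011111001 = 24825

24825


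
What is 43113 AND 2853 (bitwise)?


0b1010100001101001 & 0b101100100101 = 0b100000100001 = 2081

2081


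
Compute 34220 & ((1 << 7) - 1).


34220 & 127 = 44

44


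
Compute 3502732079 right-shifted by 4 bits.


0b11010000110001110111001100101111 >> 4 = 0b1101000011000111011100110010 = 218920754

218920754


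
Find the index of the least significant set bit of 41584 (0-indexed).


0b1010001001110000. Lowest set bit at position 4

4


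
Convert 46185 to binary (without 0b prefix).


46185 = 1011010001101001 in binary

1011010001101001


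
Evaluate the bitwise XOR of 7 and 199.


0b111 ^ 0b11000111 = 0b11000000 = 192

192


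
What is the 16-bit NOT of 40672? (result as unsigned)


~0b1001111011100000 = 0b110000100011111 = 24863 (16-bit unsigned)

24863


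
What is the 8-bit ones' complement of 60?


60 ^ 255 = 195

195


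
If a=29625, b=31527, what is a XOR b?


29625 ^ 31527 = 2206

2206


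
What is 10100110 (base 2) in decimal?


10100110 in decimal = 166

166


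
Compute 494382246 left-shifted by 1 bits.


0b11101011101111010110010100110 << 1 = 0b111010111011110101100101001100 = 988764492

988764492


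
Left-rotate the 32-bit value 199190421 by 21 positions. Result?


Rotate 0b1011110111110110011110010101 left by 21 (32-bit) = 0b11110010101000010111101111101100 = 4070669292

4070669292


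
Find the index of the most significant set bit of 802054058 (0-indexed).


0b101111110011100101111110101010. Highest set bit at position 29

29


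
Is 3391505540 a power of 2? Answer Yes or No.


0b11001010001001100100010010000100. Multiple bits set => No

No


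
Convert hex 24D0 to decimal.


24D0 hex = 9424 decimal

9424


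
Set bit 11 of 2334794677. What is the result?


2334794677 | (1 << 11) = 2334794677 | 2048 = 2334796725

2334796725


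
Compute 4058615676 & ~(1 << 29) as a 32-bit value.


4058615676 & ~(1 << 29) = 3521744764

3521744764


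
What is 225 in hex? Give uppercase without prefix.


225 = E1 hex

E1


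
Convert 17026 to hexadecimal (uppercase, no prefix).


17026 = 4282 hex

4282


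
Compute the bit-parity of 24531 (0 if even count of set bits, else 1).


0b101111111010011 has 11 ones => parity 1

1


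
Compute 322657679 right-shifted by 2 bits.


0b10011001110110101110110001111 >> 2 = 0b100110011101101011101100011 = 80664419

80664419


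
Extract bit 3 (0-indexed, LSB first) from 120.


0b1111000, position 3 = 1

1


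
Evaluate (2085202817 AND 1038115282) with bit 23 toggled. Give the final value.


Step 1: 2085202817 & 1038115282 = 1010835840
Step 2: 1010835840 ^ (1 << 23) = 1010835840 ^ 8388608 = 1019224448

1019224448


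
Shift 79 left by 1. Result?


0b1001111 << 1 = 0b10011110 = 158

158


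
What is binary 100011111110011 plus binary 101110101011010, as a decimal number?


100011111110011 + 101110101011010 = 1010010101001101 = 42317

42317


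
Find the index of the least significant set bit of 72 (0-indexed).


0b1001000. Lowest set bit at position 3

3


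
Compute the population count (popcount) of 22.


0b10110 has 3 set bits

3


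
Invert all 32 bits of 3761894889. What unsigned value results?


3761894889 ^ 4294967295 = 533072406

533072406


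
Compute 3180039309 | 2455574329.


0b10111101100010111000110010001101 | 0b10010010010111010001011100111001 = 0b10111111110111111001111110111101 = 3219103677

3219103677


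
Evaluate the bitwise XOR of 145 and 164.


0b10010001 ^ 0b10100100 = 0b110101 = 53

53


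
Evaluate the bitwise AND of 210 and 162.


0b11010010 & 0b10100010 = 0b10000010 = 130

130


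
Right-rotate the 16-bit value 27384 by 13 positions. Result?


Rotate 0b110101011111000 right by 13 (16-bit) = 0b101011111000011 = 22467

22467


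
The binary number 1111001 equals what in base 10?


1111001 in decimal = 121

121


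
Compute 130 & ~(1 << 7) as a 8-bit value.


130 & ~(1 << 7) = 2

2


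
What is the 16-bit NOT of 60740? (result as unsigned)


~0b1110110101000100 = 0b1001010111011 = 4795 (16-bit unsigned)

4795


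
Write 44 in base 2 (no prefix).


44 = 101100 in binary

101100


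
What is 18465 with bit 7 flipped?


18465 ^ (1 << 7) = 18465 ^ 128 = 18593

18593


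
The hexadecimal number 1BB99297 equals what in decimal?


1BB99297 hex = 465146519 decimal

465146519


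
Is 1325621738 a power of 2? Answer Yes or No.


0b1001111000000110110000111101010. Multiple bits set => No

No


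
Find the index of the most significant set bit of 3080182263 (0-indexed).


0b10110111100101111101100111110111. Highest set bit at position 31

31


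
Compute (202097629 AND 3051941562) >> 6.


Step 1: 202097629 & 3051941562 = 67682968
Step 2: 67682968 >> 6 = 1057546

1057546


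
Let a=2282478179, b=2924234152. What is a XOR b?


2282478179 ^ 2924234152 = 642228171

642228171


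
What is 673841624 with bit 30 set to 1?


673841624 | (1 << 30) = 673841624 | 1073741824 = 1747583448

1747583448


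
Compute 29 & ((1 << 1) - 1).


29 & 1 = 1

1


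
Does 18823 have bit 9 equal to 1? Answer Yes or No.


0b100100110000111, bit 9 = 0. No

No


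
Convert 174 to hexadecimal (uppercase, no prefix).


174 = AE hex

AE


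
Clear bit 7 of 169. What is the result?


169 & ~(1 << 7) = 41

41


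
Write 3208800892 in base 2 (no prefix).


3208800892 = 10111111010000100110101001111100 in binary

10111111010000100110101001111100


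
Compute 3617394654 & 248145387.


0b11010111100111010000111111011110 & 0b1110110010100110010111101011 = 0b110100010000000010111001010 = 109577674

109577674


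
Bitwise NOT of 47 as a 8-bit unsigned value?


~0b101111 = 0b11010000 = 208 (8-bit unsigned)

208


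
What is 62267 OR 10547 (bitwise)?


0b1111001100111011 | 0b10100100110011 = 0b1111101100111011 = 64315

64315


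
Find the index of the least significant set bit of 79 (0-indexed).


0b1001111. Lowest set bit at position 0

0


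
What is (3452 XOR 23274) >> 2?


Step 1: 3452 ^ 23274 = 22422
Step 2: 22422 >> 2 = 5605

5605


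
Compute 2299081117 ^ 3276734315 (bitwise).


0b10001001000010010011000110011101 ^ 0b11000011010011101111111101101011 = 0b1001010010001111100111011110110 = 1246220022

1246220022


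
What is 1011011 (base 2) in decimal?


1011011 in decimal = 91

91


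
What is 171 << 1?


0b10101011 << 1 = 0b101010110 = 342

342


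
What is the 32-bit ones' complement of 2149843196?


2149843196 ^ 4294967295 = 2145124099

2145124099


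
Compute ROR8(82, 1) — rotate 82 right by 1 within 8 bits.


Rotate 0b1010010 right by 1 (8-bit) = 0b101001 = 41

41


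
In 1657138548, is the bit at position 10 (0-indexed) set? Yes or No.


0b1100010110001011110110101110100, bit 10 = 1. Yes

Yes


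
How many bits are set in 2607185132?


0b10011011011001100111110011101100 has 19 set bits

19


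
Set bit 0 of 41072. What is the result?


41072 | (1 << 0) = 41072 | 1 = 41073

41073


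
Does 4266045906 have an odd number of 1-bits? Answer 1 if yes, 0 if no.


0b11111110010001101011000111010010 has 18 ones => parity 0

0


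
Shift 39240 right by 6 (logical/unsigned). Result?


0b1001100101001000 >> 6 = 0b1001100101 = 613

613


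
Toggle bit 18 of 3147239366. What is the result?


3147239366 ^ (1 << 18) = 3147239366 ^ 262144 = 3146977222

3146977222


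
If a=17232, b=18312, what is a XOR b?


17232 ^ 18312 = 1240

1240


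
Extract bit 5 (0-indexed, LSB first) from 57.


0b111001, position 5 = 1

1


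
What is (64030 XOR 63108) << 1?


Step 1: 64030 ^ 63108 = 3226
Step 2: 3226 << 1 = 6452

6452


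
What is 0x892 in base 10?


892 hex = 2194 decimal

2194


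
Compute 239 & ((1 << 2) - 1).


239 & 3 = 3

3


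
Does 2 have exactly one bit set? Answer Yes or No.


0b10. Only one bit set => Yes

Yes


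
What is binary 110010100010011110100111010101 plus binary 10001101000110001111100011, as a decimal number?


110010100010011110100111010101 + 10001101000110001111100011 = 110100101111100100110110111000 = 884886968

884886968


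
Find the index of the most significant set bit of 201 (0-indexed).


0b11001001. Highest set bit at position 7

7


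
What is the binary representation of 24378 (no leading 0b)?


24378 = 101111100111010 in binary

101111100111010


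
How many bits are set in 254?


0b11111110 has 7 set bits

7


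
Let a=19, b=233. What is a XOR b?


19 ^ 233 = 250

250


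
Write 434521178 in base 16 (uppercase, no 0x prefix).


434521178 = 19E6445A hex

19E6445A


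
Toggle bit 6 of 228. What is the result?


228 ^ (1 << 6) = 228 ^ 64 = 164

164


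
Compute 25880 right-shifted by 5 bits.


0b110010100011000 >> 5 = 0b1100101000 = 808

808


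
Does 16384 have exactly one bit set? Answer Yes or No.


0b100000000000000. Only one bit set => Yes

Yes


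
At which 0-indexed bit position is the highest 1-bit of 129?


0b10000001. Highest set bit at position 7

7


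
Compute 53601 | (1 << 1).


53601 | (1 << 1) = 53601 | 2 = 53603

53603


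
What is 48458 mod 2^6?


48458 & 63 = 10

10


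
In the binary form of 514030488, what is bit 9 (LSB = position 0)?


0b11110101000110111101110011000, position 9 = 1

1


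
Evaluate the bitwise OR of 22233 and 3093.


0b101011011011001 | 0b110000010101 = 0b101111011011101 = 24285

24285


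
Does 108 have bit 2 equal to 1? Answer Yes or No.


0b1101100, bit 2 = 1. Yes

Yes


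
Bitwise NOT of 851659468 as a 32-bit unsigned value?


~0b110010110000110100101011001100 = 0b11001101001111001011010100110011 = 3443307827 (32-bit unsigned)

3443307827


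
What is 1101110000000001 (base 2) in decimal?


1101110000000001 in decimal = 56321

56321


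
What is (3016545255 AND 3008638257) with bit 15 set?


Step 1: 3016545255 & 3008638257 = 3007578401
Step 2: 3007578401 | (1 << 15) = 3007578401 | 32768 = 3007611169

3007611169


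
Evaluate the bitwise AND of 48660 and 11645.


0b1011111000010100 & 0b10110101111101 = 0b10110000010100 = 11284

11284


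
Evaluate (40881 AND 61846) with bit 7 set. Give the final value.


Step 1: 40881 & 61846 = 37264
Step 2: 37264 | (1 << 7) = 37264 | 128 = 37264

37264


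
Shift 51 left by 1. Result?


0b110011 << 1 = 0b1100110 = 102

102


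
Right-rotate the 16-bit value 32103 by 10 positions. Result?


Rotate 0b111110101100111 right by 10 (16-bit) = 0b101100111011111 = 23007

23007


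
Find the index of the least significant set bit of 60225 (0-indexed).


0b1110101101000001. Lowest set bit at position 0

0


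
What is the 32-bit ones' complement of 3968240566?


3968240566 ^ 4294967295 = 326726729

326726729


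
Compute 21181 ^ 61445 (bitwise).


0b101001010111101 ^ 0b1111000000000101 = 0b1010001010111000 = 41656

41656


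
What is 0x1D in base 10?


1D hex = 29 decimal

29


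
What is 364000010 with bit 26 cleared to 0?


364000010 & ~(1 << 26) = 296891146

296891146


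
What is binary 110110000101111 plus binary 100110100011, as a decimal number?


110110000101111 + 100110100011 = 111010111010010 = 30162

30162


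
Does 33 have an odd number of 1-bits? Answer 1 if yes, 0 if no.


0b100001 has 2 ones => parity 0

0


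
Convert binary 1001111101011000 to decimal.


1001111101011000 in decimal = 40792

40792


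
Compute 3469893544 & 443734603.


0b11001110110100100101111110101000 & 0b11010011100101101101001001011 = 0b1010010100100101101000001000 = 173169160

173169160


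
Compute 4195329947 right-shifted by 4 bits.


0b11111010000011111010011110011011 >> 4 = 0b1111101000001111101001111001 = 262208121

262208121


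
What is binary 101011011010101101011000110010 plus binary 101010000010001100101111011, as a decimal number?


101011011010101101011000110010 + 101010000010001100101111011 = 110000101010111110111110101101 = 816574381

816574381


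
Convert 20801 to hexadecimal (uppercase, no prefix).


20801 = 5141 hex

5141


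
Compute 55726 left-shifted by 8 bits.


0b1101100110101110 << 8 = 0b110110011010111000000000 = 14265856

14265856


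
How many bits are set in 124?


0b1111100 has 5 set bits

5


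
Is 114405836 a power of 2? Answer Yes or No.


0b110110100011011000111001100. Multiple bits set => No

No


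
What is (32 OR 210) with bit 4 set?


Step 1: 32 | 210 = 242
Step 2: 242 | (1 << 4) = 242 | 16 = 242

242


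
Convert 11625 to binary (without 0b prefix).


11625 = 10110101101001 in binary

10110101101001


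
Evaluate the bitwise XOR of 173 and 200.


0b10101101 ^ 0b11001000 = 0b1100101 = 101

101


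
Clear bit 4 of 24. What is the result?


24 & ~(1 << 4) = 8

8


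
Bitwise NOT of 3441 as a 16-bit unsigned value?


~0b110101110001 = 0b1111001010001110 = 62094 (16-bit unsigned)

62094


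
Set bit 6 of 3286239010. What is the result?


3286239010 | (1 << 6) = 3286239010 | 64 = 3286239074

3286239074


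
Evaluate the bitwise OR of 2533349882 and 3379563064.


0b10010110111111111101100111111010 | 0b11001001011100000000101000111000 = 0b11011111111111111101101111111010 = 3758087162

3758087162


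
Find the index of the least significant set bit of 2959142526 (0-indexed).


0b10110000011000001110111001111110. Lowest set bit at position 1

1


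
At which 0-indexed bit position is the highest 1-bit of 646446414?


0b100110100001111111110101001110. Highest set bit at position 29

29


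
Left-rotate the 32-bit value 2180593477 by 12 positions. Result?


Rotate 0b10000001111110010011011101000101 left by 12 (32-bit) = 0b10010011011101000101100000011111 = 2473875487

2473875487


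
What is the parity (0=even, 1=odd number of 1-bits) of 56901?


0b1101111001000101 has 9 ones => parity 1

1


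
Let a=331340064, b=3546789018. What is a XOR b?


331340064 ^ 3546789018 = 3235409338

3235409338


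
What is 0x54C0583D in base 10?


54C0583D hex = 1421891645 decimal

1421891645


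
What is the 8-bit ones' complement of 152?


152 ^ 255 = 103

103


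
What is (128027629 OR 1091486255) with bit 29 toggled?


Step 1: 128027629 | 1091486255 = 1202703343
Step 2: 1202703343 ^ (1 << 29) = 1202703343 ^ 536870912 = 1739574255

1739574255


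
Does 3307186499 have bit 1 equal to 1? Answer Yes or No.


0b11000101000111111010100101000011, bit 1 = 1. Yes

Yes


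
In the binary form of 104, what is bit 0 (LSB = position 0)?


0b1101000, position 0 = 0

0


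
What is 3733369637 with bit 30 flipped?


3733369637 ^ (1 << 30) = 3733369637 ^ 1073741824 = 2659627813

2659627813


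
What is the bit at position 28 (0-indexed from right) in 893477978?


0b110101010000010110010001011010, position 28 = 1

1


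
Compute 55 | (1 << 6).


55 | (1 << 6) = 55 | 64 = 119

119


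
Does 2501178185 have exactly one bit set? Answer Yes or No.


0b10010101000101001111001101001001. Multiple bits set => No

No


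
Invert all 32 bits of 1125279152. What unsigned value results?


1125279152 ^ 4294967295 = 3169688143

3169688143


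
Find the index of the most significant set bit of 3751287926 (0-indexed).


0b11011111100110000001110001110110. Highest set bit at position 31

31


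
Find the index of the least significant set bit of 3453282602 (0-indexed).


0b11001101110101001110100100101010. Lowest set bit at position 1

1


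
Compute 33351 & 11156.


0b1000001001000111 & 0b10101110010100 = 0b1000000100 = 516

516


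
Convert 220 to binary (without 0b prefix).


220 = 11011100 in binary

11011100


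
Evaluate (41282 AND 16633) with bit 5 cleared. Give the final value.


Step 1: 41282 & 16633 = 64
Step 2: 64 & ~(1 << 5) = 64

64


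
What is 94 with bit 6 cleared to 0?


94 & ~(1 << 6) = 30

30


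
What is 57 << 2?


0b111001 << 2 = 0b11100100 = 228

228


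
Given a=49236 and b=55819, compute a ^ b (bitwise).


49236 ^ 55819 = 6751

6751


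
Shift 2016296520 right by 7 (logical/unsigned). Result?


0b1111000001011100011111001001000 >> 7 = 0b111100000101110001111100 = 15752316

15752316


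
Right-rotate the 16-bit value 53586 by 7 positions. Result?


Rotate 0b1101000101010010 right by 7 (16-bit) = 0b1010010110100010 = 42402

42402


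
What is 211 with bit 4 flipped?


211 ^ (1 << 4) = 211 ^ 16 = 195

195


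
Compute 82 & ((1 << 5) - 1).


82 & 31 = 18

18


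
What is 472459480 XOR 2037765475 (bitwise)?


0b11100001010010010100011011000 ^ 0b1111001011101011101010101100011 = 0b1100101010111001111110110111011 = 1700593083

1700593083


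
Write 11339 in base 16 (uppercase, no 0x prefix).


11339 = 2C4B hex

2C4B


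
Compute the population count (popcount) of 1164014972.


0b1000101011000010111010101111100 has 16 set bits

16


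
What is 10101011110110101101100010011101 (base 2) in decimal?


10101011110110101101100010011101 in decimal = 2883246237

2883246237


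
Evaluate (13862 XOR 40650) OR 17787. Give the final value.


Step 1: 13862 ^ 40650 = 43244
Step 2: 43244 | 17787 = 60927

60927


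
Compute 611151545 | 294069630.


0b100100011011010110111010111001 | 0b10001100001110010010101111110 = 0b110101111011110110111111111111 = 904884223

904884223


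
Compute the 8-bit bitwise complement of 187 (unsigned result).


~0b10111011 = 0b1000100 = 68 (8-bit unsigned)

68


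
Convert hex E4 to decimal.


E4 hex = 228 decimal

228


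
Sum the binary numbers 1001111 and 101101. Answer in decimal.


1001111 + 101101 = 1111100 = 124

124


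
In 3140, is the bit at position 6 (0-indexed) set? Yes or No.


0b110001000100, bit 6 = 1. Yes

Yes


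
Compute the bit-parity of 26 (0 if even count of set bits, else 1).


0b11010 has 3 ones => parity 1

1


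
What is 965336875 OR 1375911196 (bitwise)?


0b111001100010011101111100101011 | 0b1010010000000101011110100011100 = 0b1111011100010111111111100111111 = 2072772415

2072772415


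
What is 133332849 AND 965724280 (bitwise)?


0b111111100100111111101110001 & 0b111001100011111100100001111000 = 0b1100000100100100001110000 = 25315440

25315440


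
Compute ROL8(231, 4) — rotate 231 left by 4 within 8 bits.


Rotate 0b11100111 left by 4 (8-bit) = 0b1111110 = 126

126


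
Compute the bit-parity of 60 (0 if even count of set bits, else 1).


0b111100 has 4 ones => parity 0

0


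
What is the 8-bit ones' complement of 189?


189 ^ 255 = 66

66


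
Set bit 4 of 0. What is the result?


0 | (1 << 4) = 0 | 16 = 16

16


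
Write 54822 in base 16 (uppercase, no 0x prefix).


54822 = D626 hex

D626


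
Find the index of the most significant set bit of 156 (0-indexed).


0b10011100. Highest set bit at position 7

7


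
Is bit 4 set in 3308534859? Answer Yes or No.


0b11000101001101000011110001001011, bit 4 = 0. No

No


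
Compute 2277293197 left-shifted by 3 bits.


0b10000111101111001011110010001101 << 3 = 0b10000111101111001011110010001101000 = 18218345576

18218345576


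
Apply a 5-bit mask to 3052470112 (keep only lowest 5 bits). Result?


3052470112 & 31 = 0

0


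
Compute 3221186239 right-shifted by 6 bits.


0b10111111111111110110011010111111 >> 6 = 0b10111111111111110110011010 = 50331034

50331034


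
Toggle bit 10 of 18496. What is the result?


18496 ^ (1 << 10) = 18496 ^ 1024 = 19520

19520


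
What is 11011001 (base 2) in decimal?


11011001 in decimal = 217

217


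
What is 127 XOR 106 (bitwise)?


0b1111111 ^ 0b1101010 = 0b10101 = 21

21


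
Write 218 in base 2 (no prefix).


218 = 11011010 in binary

11011010


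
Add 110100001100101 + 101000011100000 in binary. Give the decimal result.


110100001100101 + 101000011100000 = 1011100101000101 = 47429

47429


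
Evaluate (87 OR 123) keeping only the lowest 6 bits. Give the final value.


Step 1: 87 | 123 = 127
Step 2: 127 & 63 = 63

63


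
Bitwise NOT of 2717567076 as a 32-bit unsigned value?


~0b10100001111110101100100001100100 = 0b1011110000001010011011110011011 = 1577400219 (32-bit unsigned)

1577400219


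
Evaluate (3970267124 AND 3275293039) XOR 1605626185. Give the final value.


Step 1: 3970267124 & 3275293039 = 3223388516
Step 2: 3223388516 ^ 1605626185 = 2677205037

2677205037


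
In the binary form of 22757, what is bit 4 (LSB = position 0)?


0b101100011100101, position 4 = 0

0


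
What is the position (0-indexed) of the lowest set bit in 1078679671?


0b1000000010010110101100001110111. Lowest set bit at position 0

0


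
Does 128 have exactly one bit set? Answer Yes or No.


0b10000000. Only one bit set => Yes

Yes


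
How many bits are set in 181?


0b10110101 has 5 set bits

5


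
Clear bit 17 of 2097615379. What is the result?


2097615379 & ~(1 << 17) = 2097484307

2097484307


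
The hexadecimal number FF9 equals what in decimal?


FF9 hex = 4089 decimal

4089


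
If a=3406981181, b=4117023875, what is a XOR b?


3406981181 ^ 4117023875 = 1047962814

1047962814


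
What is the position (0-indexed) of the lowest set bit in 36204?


0b1000110101101100. Lowest set bit at position 2

2


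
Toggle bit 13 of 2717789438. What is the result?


2717789438 ^ (1 << 13) = 2717789438 ^ 8192 = 2717781246

2717781246


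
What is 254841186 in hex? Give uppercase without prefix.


254841186 = F309162 hex

F309162


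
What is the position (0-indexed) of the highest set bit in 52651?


0b1100110110101011. Highest set bit at position 15

15


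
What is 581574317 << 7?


0b100010101010100001111010101101 << 7 = 0b1000101010101000011110101011010000000 = 74441512576

74441512576


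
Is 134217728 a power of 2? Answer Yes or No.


0b1000000000000000000000000000. Only one bit set => Yes

Yes


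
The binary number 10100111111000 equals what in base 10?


10100111111000 in decimal = 10744

10744


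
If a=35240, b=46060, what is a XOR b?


35240 ^ 46060 = 14916

14916


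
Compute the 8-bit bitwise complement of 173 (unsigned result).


~0b10101101 = 0b1010010 = 82 (8-bit unsigned)

82


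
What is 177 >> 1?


0b10110001 >> 1 = 0b1011000 = 88

88


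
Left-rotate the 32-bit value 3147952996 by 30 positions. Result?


Rotate 0b10111011101000011111001101100100 left by 30 (32-bit) = 0b101110111010000111110011011001 = 786988249

786988249


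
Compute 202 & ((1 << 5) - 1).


202 & 31 = 10

10


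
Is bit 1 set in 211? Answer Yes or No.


0b11010011, bit 1 = 1. Yes

Yes


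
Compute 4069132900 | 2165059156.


0b11110010100010100000101001100100 | 0b10000001000011000010111001010100 = 0b11110011100011100010111001110100 = 4086181492

4086181492


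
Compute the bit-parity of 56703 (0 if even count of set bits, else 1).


0b1101110101111111 has 13 ones => parity 1

1


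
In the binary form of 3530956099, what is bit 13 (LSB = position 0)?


0b11010010011101100001110101000011, position 13 = 0

0


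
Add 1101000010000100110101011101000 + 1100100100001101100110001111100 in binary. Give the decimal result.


1101000010000100110101011101000 + 1100100100001101100110001111100 = 11001100110010010011011101100100 = 3435738980

3435738980


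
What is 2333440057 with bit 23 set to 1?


2333440057 | (1 << 23) = 2333440057 | 8388608 = 2341828665

2341828665


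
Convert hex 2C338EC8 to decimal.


2C338EC8 hex = 741576392 decimal

741576392


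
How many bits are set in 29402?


0b111001011011010 has 9 set bits

9


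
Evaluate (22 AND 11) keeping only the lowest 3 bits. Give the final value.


Step 1: 22 & 11 = 2
Step 2: 2 & 7 = 2

2


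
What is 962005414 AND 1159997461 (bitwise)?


0b111001010101110000100110100110 & 0b1000101001001000010100000010101 = 0b1000001000000100000000100 = 17041412

17041412


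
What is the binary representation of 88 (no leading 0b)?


88 = 1011000 in binary

1011000


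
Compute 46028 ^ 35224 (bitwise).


0b1011001111001100 ^ 0b1000100110011000 = 0b11101001010100 = 14932

14932


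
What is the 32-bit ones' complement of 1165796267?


1165796267 ^ 4294967295 = 3129171028

3129171028


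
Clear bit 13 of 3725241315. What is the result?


3725241315 & ~(1 << 13) = 3725233123

3725233123


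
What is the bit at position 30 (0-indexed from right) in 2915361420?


0b10101101110001001110001010001100, position 30 = 0

0


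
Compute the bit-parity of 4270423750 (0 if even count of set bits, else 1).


0b11111110100010010111111011000110 has 20 ones => parity 0

0


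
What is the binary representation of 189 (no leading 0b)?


189 = 10111101 in binary

10111101


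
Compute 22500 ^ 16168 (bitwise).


0b101011111100100 ^ 0b11111100101000 = 0b110100011001100 = 26828

26828


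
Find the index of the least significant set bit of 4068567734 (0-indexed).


0b11110010100000010110101010110110. Lowest set bit at position 1

1


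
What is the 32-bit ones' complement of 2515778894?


2515778894 ^ 4294967295 = 1779188401

1779188401


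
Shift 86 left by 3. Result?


0b1010110 << 3 = 0b1010110000 = 688

688


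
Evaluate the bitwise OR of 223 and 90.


0b11011111 | 0b1011010 = 0b11011111 = 223

223


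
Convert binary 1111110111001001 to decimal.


1111110111001001 in decimal = 64969

64969


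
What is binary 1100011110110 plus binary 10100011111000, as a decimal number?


1100011110110 + 10100011111000 = 100000111101110 = 16878

16878


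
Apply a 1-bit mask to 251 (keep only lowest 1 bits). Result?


251 & 1 = 1

1


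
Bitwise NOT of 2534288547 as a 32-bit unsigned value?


~0b10010111000011100010110010100011 = 0b1101000111100011101001101011100 = 1760678748 (32-bit unsigned)

1760678748


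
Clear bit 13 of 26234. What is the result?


26234 & ~(1 << 13) = 18042

18042


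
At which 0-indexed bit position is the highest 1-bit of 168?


0b10101000. Highest set bit at position 7

7


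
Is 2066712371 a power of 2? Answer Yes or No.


0b1111011001011111000011100110011. Multiple bits set => No

No


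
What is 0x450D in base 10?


450D hex = 17677 decimal

17677


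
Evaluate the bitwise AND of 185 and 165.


0b10111001 & 0b10100101 = 0b10100001 = 161

161


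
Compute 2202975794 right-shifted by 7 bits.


0b10000011010011101011111000110010 >> 7 = 0b1000001101001110101111100 = 17210748

17210748


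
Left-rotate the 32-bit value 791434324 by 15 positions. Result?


Rotate 0b101111001011000101010001010100 left by 15 (32-bit) = 0b101010001010100001011110010110 = 707401622

707401622


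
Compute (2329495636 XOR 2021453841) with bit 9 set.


Step 1: 2329495636 ^ 2021453841 = 4070946885
Step 2: 4070946885 | (1 << 9) = 4070946885 | 512 = 4070947397

4070947397


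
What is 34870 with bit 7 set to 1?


34870 | (1 << 7) = 34870 | 128 = 34998

34998


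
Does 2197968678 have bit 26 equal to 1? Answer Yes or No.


0b10000011000000100101011100100110, bit 26 = 0. No

No


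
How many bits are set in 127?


0b1111111 has 7 set bits

7


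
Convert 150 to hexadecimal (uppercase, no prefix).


150 = 96 hex

96


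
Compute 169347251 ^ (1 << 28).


169347251 ^ (1 << 28) = 169347251 ^ 268435456 = 437782707

437782707


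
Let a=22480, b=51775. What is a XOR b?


22480 ^ 51775 = 40431

40431


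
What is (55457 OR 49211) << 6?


Step 1: 55457 | 49211 = 55483
Step 2: 55483 << 6 = 3550912

3550912


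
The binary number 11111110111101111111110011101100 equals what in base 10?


11111110111101111111110011101100 in decimal = 4277665004

4277665004


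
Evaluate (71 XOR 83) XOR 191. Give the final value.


Step 1: 71 ^ 83 = 20
Step 2: 20 ^ 191 = 171

171


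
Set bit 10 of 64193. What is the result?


64193 | (1 << 10) = 64193 | 1024 = 65217

65217


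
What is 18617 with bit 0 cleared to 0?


18617 & ~(1 << 0) = 18616

18616


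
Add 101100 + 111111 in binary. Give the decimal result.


101100 + 111111 = 1101011 = 107

107


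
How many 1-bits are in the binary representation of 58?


0b111010 has 4 set bits

4


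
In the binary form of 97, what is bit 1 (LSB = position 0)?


0b1100001, position 1 = 0

0


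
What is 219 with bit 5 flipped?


219 ^ (1 << 5) = 219 ^ 32 = 251

251


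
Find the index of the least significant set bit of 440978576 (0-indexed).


0b11010010010001100110010010000. Lowest set bit at position 4

4


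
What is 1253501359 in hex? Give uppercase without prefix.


1253501359 = 4AB6E9AF hex

4AB6E9AF


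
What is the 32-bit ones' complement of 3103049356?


3103049356 ^ 4294967295 = 1191917939

1191917939


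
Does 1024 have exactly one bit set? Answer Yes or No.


0b10000000000. Only one bit set => Yes

Yes


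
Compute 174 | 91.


0b10101110 | 0b1011011 = 0b11111111 = 255

255


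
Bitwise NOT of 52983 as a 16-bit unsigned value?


~0b1100111011110111 = 0b11000100001000 = 12552 (16-bit unsigned)

12552


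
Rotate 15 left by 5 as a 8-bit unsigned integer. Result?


Rotate 0b1111 left by 5 (8-bit) = 0b11100001 = 225

225


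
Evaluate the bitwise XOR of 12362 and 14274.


0b11000001001010 ^ 0b11011111000010 = 0b11110001000 = 1928

1928


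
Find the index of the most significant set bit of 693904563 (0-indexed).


0b101001010111000010010010110011. Highest set bit at position 29

29


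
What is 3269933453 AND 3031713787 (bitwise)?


0b11000010111001110011100110001101 & 0b10110100101101000100011111111011 = 0b10000000101001000000000110001001 = 2158231945

2158231945


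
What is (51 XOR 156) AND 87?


Step 1: 51 ^ 156 = 175
Step 2: 175 & 87 = 7

7


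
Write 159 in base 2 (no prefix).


159 = 10011111 in binary

10011111
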